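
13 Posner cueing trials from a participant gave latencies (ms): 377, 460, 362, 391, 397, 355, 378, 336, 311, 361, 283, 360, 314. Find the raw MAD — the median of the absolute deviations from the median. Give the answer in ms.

25 ms

Sorted: 283, 311, 314, 336, 355, 360, 361, 362, 377, 378, 391, 397, 460 → median = 361
|x − 361|: 16, 99, 1, 30, 36, 6, 17, 25, 50, 0, 78, 1, 47
Sorted deviations: 0, 1, 1, 6, 16, 17, 25, 30, 36, 47, 50, 78, 99 → MAD = 25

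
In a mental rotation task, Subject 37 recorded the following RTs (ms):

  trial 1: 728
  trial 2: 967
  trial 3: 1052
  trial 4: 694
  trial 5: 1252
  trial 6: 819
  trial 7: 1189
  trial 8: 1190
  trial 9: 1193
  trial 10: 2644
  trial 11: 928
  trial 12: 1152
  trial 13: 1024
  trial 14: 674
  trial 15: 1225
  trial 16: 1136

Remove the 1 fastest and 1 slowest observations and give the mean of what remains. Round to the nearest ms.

Sorted: 674, 694, 728, 819, 928, 967, 1024, 1052, 1136, 1152, 1189, 1190, 1193, 1225, 1252, 2644
Drop lowest 1 (674) and highest 1 (2644)
Remaining (n=14): Σ = 14549, mean = 14549/14 = 1039.214

1039 ms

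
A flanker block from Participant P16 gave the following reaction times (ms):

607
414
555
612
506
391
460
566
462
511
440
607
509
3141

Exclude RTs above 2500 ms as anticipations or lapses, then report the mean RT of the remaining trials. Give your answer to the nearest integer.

511 ms

Excluded: 3141
Retained (n=13): Σ = 6640
Mean = 6640/13 = 510.7692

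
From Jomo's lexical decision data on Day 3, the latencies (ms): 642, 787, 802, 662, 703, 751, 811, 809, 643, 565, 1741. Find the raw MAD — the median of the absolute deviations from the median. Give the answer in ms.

Sorted: 565, 642, 643, 662, 703, 751, 787, 802, 809, 811, 1741 → median = 751
|x − 751|: 109, 36, 51, 89, 48, 0, 60, 58, 108, 186, 990
Sorted deviations: 0, 36, 48, 51, 58, 60, 89, 108, 109, 186, 990 → MAD = 60

60 ms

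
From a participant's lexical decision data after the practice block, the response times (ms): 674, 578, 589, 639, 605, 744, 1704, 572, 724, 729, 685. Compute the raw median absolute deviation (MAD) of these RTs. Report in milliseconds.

Sorted: 572, 578, 589, 605, 639, 674, 685, 724, 729, 744, 1704 → median = 674
|x − 674|: 0, 96, 85, 35, 69, 70, 1030, 102, 50, 55, 11
Sorted deviations: 0, 11, 35, 50, 55, 69, 70, 85, 96, 102, 1030 → MAD = 69

69 ms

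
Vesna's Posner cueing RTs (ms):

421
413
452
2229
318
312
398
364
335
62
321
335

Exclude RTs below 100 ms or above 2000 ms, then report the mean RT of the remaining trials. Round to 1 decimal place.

366.9 ms

Excluded: 62, 2229
Retained (n=10): Σ = 3669
Mean = 3669/10 = 366.9000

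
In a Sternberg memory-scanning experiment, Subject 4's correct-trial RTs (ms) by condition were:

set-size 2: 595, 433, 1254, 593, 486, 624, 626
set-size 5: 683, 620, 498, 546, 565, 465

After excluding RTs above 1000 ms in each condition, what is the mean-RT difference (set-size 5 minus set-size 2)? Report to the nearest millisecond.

3 ms

set-size 2: exclude 1254
M(set-size 2) = 3357/6 = 559.500
M(set-size 5) = 3377/6 = 562.833
Difference = 562.833 − 559.500 = 3.333 ms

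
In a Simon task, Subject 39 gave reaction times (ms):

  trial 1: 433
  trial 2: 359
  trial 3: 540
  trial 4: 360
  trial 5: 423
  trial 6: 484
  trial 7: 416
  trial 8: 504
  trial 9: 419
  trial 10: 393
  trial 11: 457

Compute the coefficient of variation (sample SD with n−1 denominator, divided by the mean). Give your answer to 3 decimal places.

0.131

n = 11, Σ = 4788, M = 435.2727
Σ(x−M)² = 32600.182; s = √(32600.182/10) = 57.0966
CV = 57.0966 / 435.2727 = 0.13117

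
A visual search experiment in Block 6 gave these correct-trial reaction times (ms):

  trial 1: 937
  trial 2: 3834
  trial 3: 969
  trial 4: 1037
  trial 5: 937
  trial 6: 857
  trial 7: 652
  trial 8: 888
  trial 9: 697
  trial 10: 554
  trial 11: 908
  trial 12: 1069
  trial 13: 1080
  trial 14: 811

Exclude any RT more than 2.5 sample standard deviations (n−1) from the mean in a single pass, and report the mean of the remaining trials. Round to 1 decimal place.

n = 14, ΣRT = 15230, M = 1087.857
Σ(x−M)² = 8433927.71; s = √(8433927.71/13) = 805.459
Cutoffs: 1087.857 ± 2.5·805.459 → [-925.8, 3101.5]
Outside: 3834 → excluded.
Retained (n=13): Σ = 11396, mean = 11396/13 = 876.615

876.6 ms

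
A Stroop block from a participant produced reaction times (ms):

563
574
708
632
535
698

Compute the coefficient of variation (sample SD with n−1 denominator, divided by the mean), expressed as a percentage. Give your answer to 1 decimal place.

11.8%

n = 6, Σ = 3710, M = 618.3333
Σ(x−M)² = 26545.333; s = √(26545.333/5) = 72.8633
CV = 72.8633 / 618.3333 = 0.11784 = 11.784%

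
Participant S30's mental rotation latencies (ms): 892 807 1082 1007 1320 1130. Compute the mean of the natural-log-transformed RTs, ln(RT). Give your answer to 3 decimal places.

ln(RT): 6.7935, 6.6933, 6.9866, 6.9147, 7.1854, 7.0300
Σ ln(RT) = 41.6034
Mean = 41.6034/6 = 6.93391

6.934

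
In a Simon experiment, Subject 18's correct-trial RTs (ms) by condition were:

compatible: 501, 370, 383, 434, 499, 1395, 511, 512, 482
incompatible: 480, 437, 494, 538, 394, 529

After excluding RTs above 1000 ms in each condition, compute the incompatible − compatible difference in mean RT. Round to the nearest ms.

compatible: exclude 1395
M(compatible) = 3692/8 = 461.500
M(incompatible) = 2872/6 = 478.667
Difference = 478.667 − 461.500 = 17.167 ms

17 ms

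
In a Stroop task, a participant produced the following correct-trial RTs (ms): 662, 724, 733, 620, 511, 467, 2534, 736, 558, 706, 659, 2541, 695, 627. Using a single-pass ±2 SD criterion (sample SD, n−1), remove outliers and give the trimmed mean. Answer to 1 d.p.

n = 14, ΣRT = 12773, M = 912.357
Σ(x−M)² = 6249549.21; s = √(6249549.21/13) = 693.350
Cutoffs: 912.357 ± 2·693.350 → [-474.3, 2299.1]
Outside: 2534, 2541 → excluded.
Retained (n=12): Σ = 7698, mean = 7698/12 = 641.500

641.5 ms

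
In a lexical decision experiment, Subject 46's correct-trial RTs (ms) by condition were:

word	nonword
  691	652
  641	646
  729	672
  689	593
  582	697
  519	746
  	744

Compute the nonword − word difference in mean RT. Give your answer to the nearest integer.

37 ms

M(word) = 3851/6 = 641.833
M(nonword) = 4750/7 = 678.571
Difference = 678.571 − 641.833 = 36.738 ms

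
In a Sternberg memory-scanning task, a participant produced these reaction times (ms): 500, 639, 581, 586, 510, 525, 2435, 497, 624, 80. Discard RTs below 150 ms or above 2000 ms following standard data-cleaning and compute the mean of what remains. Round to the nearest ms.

558 ms

Excluded: 80, 2435
Retained (n=8): Σ = 4462
Mean = 4462/8 = 557.7500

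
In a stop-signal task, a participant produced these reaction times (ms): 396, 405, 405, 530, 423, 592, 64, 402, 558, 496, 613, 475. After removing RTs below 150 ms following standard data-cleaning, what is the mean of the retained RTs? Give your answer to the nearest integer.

481 ms

Excluded: 64
Retained (n=11): Σ = 5295
Mean = 5295/11 = 481.3636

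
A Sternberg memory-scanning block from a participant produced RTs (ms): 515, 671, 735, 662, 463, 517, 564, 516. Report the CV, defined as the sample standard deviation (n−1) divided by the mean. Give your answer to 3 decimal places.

0.166

n = 8, Σ = 4643, M = 580.3750
Σ(x−M)² = 65263.875; s = √(65263.875/7) = 96.5578
CV = 96.5578 / 580.3750 = 0.16637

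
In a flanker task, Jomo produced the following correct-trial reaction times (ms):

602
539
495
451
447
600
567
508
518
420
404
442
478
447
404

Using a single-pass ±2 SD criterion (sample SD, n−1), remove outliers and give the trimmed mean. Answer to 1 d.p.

n = 15, ΣRT = 7322, M = 488.133
Σ(x−M)² = 61413.73; s = √(61413.73/14) = 66.232
Cutoffs: 488.133 ± 2·66.232 → [355.7, 620.6]
No RTs fall outside the cutoffs; all 15 retained. Mean = 7322/15 = 488.133

488.1 ms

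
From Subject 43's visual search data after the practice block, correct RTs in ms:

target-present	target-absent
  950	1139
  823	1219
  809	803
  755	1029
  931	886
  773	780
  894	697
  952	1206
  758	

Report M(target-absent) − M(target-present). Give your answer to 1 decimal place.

120.4 ms

M(target-present) = 7645/9 = 849.444
M(target-absent) = 7759/8 = 969.875
Difference = 969.875 − 849.444 = 120.431 ms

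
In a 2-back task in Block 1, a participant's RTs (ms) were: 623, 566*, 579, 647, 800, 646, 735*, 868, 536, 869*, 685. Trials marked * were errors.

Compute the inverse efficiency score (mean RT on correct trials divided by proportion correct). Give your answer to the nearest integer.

Correct trials (n=8): 623, 579, 647, 800, 646, 868, 536, 685
Mean correct RT = 5384/8 = 673.0000 ms
Proportion correct = 8/11
IES = 673.0000 / (8/11) = 925.375 ms

925 ms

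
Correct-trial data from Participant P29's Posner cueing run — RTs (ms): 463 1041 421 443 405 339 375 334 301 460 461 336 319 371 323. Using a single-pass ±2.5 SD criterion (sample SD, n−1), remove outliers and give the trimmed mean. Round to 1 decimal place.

n = 15, ΣRT = 6392, M = 426.133
Σ(x−M)² = 450171.73; s = √(450171.73/14) = 179.318
Cutoffs: 426.133 ± 2.5·179.318 → [-22.2, 874.4]
Outside: 1041 → excluded.
Retained (n=14): Σ = 5351, mean = 5351/14 = 382.214

382.2 ms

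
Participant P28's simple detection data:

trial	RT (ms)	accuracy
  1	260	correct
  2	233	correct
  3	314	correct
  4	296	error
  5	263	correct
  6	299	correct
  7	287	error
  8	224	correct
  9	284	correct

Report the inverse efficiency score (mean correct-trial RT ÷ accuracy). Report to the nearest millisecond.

345 ms

Correct trials (n=7): 260, 233, 314, 263, 299, 224, 284
Mean correct RT = 1877/7 = 268.1429 ms
Proportion correct = 7/9
IES = 268.1429 / (7/9) = 344.755 ms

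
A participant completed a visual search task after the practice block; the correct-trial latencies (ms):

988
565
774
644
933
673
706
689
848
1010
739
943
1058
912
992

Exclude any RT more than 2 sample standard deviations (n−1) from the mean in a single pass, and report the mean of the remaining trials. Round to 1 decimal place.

831.6 ms

n = 15, ΣRT = 12474, M = 831.600
Σ(x−M)² = 342123.60; s = √(342123.60/14) = 156.325
Cutoffs: 831.600 ± 2·156.325 → [519.0, 1144.2]
No RTs fall outside the cutoffs; all 15 retained. Mean = 12474/15 = 831.600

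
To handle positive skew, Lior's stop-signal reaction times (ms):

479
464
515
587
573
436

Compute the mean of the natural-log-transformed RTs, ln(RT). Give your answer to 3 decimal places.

6.227

ln(RT): 6.1717, 6.1399, 6.2442, 6.3750, 6.3509, 6.0776
Σ ln(RT) = 37.3593
Mean = 37.3593/6 = 6.22655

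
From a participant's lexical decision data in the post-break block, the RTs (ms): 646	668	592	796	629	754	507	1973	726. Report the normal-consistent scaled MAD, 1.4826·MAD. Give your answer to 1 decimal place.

112.7 ms

Sorted: 507, 592, 629, 646, 668, 726, 754, 796, 1973 → median = 668
|x − 668| sorted: 0, 22, 39, 58, 76, 86, 128, 161, 1305 → MAD = 76
Robust SD ≈ 1.4826 × 76 = 112.678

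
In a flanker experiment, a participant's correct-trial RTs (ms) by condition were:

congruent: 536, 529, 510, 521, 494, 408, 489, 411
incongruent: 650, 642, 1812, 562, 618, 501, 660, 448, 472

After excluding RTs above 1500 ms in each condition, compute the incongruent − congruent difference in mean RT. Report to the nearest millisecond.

82 ms

incongruent: exclude 1812
M(congruent) = 3898/8 = 487.250
M(incongruent) = 4553/8 = 569.125
Difference = 569.125 − 487.250 = 81.875 ms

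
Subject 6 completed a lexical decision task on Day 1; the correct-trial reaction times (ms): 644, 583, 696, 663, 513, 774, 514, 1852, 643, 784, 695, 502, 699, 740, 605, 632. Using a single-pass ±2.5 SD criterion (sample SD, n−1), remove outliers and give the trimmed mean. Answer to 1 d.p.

n = 16, ΣRT = 11539, M = 721.188
Σ(x−M)² = 1477956.44; s = √(1477956.44/15) = 313.896
Cutoffs: 721.188 ± 2.5·313.896 → [-63.6, 1505.9]
Outside: 1852 → excluded.
Retained (n=15): Σ = 9687, mean = 9687/15 = 645.800

645.8 ms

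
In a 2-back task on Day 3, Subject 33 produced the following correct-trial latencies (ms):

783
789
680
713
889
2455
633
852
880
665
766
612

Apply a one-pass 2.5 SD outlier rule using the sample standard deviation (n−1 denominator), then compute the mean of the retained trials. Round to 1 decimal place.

n = 12, ΣRT = 10717, M = 893.083
Σ(x−M)² = 2757068.92; s = √(2757068.92/11) = 500.642
Cutoffs: 893.083 ± 2.5·500.642 → [-358.5, 2144.7]
Outside: 2455 → excluded.
Retained (n=11): Σ = 8262, mean = 8262/11 = 751.091

751.1 ms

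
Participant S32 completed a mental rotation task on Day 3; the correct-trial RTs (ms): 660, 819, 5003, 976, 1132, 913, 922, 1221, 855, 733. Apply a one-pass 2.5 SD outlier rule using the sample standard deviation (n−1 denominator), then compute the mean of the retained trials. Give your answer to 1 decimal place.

914.6 ms

n = 10, ΣRT = 13234, M = 1323.400
Σ(x−M)² = 15299302.40; s = √(15299302.40/9) = 1303.811
Cutoffs: 1323.400 ± 2.5·1303.811 → [-1936.1, 4582.9]
Outside: 5003 → excluded.
Retained (n=9): Σ = 8231, mean = 8231/9 = 914.556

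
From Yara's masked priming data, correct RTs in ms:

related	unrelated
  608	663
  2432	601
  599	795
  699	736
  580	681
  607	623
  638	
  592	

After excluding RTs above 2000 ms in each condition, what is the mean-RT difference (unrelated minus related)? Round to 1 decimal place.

related: exclude 2432
M(related) = 4323/7 = 617.571
M(unrelated) = 4099/6 = 683.167
Difference = 683.167 − 617.571 = 65.595 ms

65.6 ms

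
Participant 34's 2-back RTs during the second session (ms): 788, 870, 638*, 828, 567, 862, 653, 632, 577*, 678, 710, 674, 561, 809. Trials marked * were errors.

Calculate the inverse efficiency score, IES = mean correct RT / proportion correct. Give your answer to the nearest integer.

839 ms

Correct trials (n=12): 788, 870, 828, 567, 862, 653, 632, 678, 710, 674, 561, 809
Mean correct RT = 8632/12 = 719.3333 ms
Proportion correct = 12/14
IES = 719.3333 / (12/14) = 839.222 ms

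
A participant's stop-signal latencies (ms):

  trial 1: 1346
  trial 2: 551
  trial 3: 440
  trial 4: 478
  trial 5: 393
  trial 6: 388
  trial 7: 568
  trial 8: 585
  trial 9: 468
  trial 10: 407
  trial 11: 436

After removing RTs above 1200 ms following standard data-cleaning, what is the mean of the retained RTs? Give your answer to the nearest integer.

471 ms

Excluded: 1346
Retained (n=10): Σ = 4714
Mean = 4714/10 = 471.4000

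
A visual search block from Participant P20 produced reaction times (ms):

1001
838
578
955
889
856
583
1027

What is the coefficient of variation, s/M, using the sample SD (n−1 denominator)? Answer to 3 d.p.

0.207

n = 8, Σ = 6727, M = 840.8750
Σ(x−M)² = 211462.875; s = √(211462.875/7) = 173.8073
CV = 173.8073 / 840.8750 = 0.20670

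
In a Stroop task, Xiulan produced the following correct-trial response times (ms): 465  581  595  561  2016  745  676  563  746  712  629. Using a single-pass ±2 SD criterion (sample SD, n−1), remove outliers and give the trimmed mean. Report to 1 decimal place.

627.3 ms

n = 11, ΣRT = 8289, M = 753.545
Σ(x−M)² = 1828720.73; s = √(1828720.73/10) = 427.635
Cutoffs: 753.545 ± 2·427.635 → [-101.7, 1608.8]
Outside: 2016 → excluded.
Retained (n=10): Σ = 6273, mean = 6273/10 = 627.300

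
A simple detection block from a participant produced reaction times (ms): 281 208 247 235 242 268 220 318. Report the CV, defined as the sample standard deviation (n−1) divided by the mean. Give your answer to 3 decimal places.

n = 8, Σ = 2019, M = 252.3750
Σ(x−M)² = 8825.875; s = √(8825.875/7) = 35.5083
CV = 35.5083 / 252.3750 = 0.14070

0.141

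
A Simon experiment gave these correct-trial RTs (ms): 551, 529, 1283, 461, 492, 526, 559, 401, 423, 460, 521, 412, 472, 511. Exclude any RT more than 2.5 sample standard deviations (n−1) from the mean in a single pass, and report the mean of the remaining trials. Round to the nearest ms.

n = 14, ΣRT = 7601, M = 542.929
Σ(x−M)² = 622892.93; s = √(622892.93/13) = 218.895
Cutoffs: 542.929 ± 2.5·218.895 → [-4.3, 1090.2]
Outside: 1283 → excluded.
Retained (n=13): Σ = 6318, mean = 6318/13 = 486.000

486 ms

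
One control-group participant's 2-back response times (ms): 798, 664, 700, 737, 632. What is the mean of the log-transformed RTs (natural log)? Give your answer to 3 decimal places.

6.557

ln(RT): 6.6821, 6.4983, 6.5511, 6.6026, 6.4489
Σ ln(RT) = 32.7829
Mean = 32.7829/5 = 6.55659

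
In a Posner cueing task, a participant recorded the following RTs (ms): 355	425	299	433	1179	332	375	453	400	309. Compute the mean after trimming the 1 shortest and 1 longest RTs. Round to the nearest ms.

385 ms

Sorted: 299, 309, 332, 355, 375, 400, 425, 433, 453, 1179
Drop lowest 1 (299) and highest 1 (1179)
Remaining (n=8): Σ = 3082, mean = 3082/8 = 385.250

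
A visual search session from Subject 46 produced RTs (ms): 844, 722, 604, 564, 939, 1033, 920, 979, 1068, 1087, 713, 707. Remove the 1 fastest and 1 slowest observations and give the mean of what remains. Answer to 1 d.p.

852.9 ms

Sorted: 564, 604, 707, 713, 722, 844, 920, 939, 979, 1033, 1068, 1087
Drop lowest 1 (564) and highest 1 (1087)
Remaining (n=10): Σ = 8529, mean = 8529/10 = 852.900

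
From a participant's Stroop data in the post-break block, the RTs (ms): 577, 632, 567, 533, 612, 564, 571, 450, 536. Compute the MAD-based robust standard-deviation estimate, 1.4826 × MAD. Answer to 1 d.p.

Sorted: 450, 533, 536, 564, 567, 571, 577, 612, 632 → median = 567
|x − 567| sorted: 0, 3, 4, 10, 31, 34, 45, 65, 117 → MAD = 31
Robust SD ≈ 1.4826 × 31 = 45.961

46.0 ms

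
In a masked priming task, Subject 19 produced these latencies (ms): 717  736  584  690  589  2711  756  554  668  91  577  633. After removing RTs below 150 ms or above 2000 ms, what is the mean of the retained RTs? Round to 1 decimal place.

Excluded: 91, 2711
Retained (n=10): Σ = 6504
Mean = 6504/10 = 650.4000

650.4 ms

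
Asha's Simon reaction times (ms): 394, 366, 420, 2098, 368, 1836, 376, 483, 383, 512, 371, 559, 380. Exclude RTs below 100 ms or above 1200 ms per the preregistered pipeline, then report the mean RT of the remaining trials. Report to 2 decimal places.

Excluded: 1836, 2098
Retained (n=11): Σ = 4612
Mean = 4612/11 = 419.2727

419.27 ms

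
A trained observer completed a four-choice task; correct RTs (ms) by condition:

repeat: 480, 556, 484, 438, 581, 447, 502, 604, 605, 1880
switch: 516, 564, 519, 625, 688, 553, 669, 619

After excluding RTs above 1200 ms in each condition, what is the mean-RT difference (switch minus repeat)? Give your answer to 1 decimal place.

72.2 ms

repeat: exclude 1880
M(repeat) = 4697/9 = 521.889
M(switch) = 4753/8 = 594.125
Difference = 594.125 − 521.889 = 72.236 ms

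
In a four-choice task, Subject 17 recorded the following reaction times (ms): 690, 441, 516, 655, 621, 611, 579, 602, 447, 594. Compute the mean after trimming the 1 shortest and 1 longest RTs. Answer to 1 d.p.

578.1 ms

Sorted: 441, 447, 516, 579, 594, 602, 611, 621, 655, 690
Drop lowest 1 (441) and highest 1 (690)
Remaining (n=8): Σ = 4625, mean = 4625/8 = 578.125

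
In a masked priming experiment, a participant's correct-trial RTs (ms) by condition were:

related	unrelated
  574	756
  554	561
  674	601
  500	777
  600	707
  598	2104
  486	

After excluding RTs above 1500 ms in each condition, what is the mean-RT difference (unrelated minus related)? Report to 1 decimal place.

111.0 ms

unrelated: exclude 2104
M(related) = 3986/7 = 569.429
M(unrelated) = 3402/5 = 680.400
Difference = 680.400 − 569.429 = 110.971 ms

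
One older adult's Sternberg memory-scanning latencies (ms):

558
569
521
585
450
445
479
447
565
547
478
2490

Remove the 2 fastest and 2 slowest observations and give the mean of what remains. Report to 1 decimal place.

520.9 ms

Sorted: 445, 447, 450, 478, 479, 521, 547, 558, 565, 569, 585, 2490
Drop lowest 2 (445, 447) and highest 2 (585, 2490)
Remaining (n=8): Σ = 4167, mean = 4167/8 = 520.875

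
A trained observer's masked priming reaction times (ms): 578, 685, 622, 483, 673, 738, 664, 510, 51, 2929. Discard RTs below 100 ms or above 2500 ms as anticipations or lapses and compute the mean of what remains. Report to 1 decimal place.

Excluded: 51, 2929
Retained (n=8): Σ = 4953
Mean = 4953/8 = 619.1250

619.1 ms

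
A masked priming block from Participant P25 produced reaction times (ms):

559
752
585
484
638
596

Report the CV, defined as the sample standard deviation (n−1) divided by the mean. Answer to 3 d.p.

n = 6, Σ = 3614, M = 602.3333
Σ(x−M)² = 39893.333; s = √(39893.333/5) = 89.3234
CV = 89.3234 / 602.3333 = 0.14830

0.148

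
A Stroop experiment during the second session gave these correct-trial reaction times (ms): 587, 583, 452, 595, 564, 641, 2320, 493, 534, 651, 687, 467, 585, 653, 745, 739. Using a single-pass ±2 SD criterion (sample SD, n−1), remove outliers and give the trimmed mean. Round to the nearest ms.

n = 16, ΣRT = 11296, M = 706.000
Σ(x−M)² = 2891032.00; s = √(2891032.00/15) = 439.016
Cutoffs: 706.000 ± 2·439.016 → [-172.0, 1584.0]
Outside: 2320 → excluded.
Retained (n=15): Σ = 8976, mean = 8976/15 = 598.400

598 ms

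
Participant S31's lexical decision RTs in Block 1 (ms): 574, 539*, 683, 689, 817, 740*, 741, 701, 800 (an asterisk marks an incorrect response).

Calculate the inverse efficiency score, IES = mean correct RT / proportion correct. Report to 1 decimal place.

Correct trials (n=7): 574, 683, 689, 817, 741, 701, 800
Mean correct RT = 5005/7 = 715.0000 ms
Proportion correct = 7/9
IES = 715.0000 / (7/9) = 919.286 ms

919.3 ms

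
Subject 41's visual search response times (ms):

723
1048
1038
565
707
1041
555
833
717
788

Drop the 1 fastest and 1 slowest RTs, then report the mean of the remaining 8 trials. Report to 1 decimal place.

801.5 ms

Sorted: 555, 565, 707, 717, 723, 788, 833, 1038, 1041, 1048
Drop lowest 1 (555) and highest 1 (1048)
Remaining (n=8): Σ = 6412, mean = 6412/8 = 801.500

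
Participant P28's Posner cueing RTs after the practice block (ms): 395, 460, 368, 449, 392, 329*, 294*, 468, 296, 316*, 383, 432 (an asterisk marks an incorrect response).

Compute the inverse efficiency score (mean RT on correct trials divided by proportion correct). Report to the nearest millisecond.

540 ms

Correct trials (n=9): 395, 460, 368, 449, 392, 468, 296, 383, 432
Mean correct RT = 3643/9 = 404.7778 ms
Proportion correct = 9/12
IES = 404.7778 / (9/12) = 539.704 ms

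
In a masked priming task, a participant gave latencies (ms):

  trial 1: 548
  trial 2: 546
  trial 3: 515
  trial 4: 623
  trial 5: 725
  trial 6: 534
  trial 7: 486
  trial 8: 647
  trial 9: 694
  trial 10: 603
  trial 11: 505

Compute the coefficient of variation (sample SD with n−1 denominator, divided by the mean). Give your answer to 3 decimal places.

0.137

n = 11, Σ = 6426, M = 584.1818
Σ(x−M)² = 63677.636; s = √(63677.636/10) = 79.7983
CV = 79.7983 / 584.1818 = 0.13660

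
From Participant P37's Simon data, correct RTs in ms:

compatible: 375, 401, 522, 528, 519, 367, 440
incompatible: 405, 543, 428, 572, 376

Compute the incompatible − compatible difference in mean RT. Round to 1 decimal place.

M(compatible) = 3152/7 = 450.286
M(incompatible) = 2324/5 = 464.800
Difference = 464.800 − 450.286 = 14.514 ms

14.5 ms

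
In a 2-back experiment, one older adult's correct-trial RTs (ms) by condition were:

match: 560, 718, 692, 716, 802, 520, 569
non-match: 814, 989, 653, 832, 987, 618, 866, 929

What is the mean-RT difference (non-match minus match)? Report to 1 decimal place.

M(match) = 4577/7 = 653.857
M(non-match) = 6688/8 = 836.000
Difference = 836.000 − 653.857 = 182.143 ms

182.1 ms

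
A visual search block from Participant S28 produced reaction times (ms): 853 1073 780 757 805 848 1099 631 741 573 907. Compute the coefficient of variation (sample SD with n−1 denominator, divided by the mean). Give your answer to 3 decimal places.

0.196

n = 11, Σ = 9067, M = 824.2727
Σ(x−M)² = 259856.182; s = √(259856.182/10) = 161.2006
CV = 161.2006 / 824.2727 = 0.19557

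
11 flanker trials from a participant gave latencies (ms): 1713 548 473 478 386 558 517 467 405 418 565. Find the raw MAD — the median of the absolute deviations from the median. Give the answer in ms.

70 ms

Sorted: 386, 405, 418, 467, 473, 478, 517, 548, 558, 565, 1713 → median = 478
|x − 478|: 1235, 70, 5, 0, 92, 80, 39, 11, 73, 60, 87
Sorted deviations: 0, 5, 11, 39, 60, 70, 73, 80, 87, 92, 1235 → MAD = 70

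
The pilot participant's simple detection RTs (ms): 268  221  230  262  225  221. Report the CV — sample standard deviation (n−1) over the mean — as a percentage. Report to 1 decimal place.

9.0%

n = 6, Σ = 1427, M = 237.8333
Σ(x−M)² = 2286.833; s = √(2286.833/5) = 21.3861
CV = 21.3861 / 237.8333 = 0.08992 = 8.992%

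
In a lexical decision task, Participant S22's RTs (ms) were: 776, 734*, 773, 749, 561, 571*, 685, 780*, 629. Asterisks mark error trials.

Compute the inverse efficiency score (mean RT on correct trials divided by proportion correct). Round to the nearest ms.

1043 ms

Correct trials (n=6): 776, 773, 749, 561, 685, 629
Mean correct RT = 4173/6 = 695.5000 ms
Proportion correct = 6/9
IES = 695.5000 / (6/9) = 1043.250 ms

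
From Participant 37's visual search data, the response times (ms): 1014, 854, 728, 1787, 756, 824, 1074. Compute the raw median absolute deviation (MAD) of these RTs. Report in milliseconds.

Sorted: 728, 756, 824, 854, 1014, 1074, 1787 → median = 854
|x − 854|: 160, 0, 126, 933, 98, 30, 220
Sorted deviations: 0, 30, 98, 126, 160, 220, 933 → MAD = 126

126 ms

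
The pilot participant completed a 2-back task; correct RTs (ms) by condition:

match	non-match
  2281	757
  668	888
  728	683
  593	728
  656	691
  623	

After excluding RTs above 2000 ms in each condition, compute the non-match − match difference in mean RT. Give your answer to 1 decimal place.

match: exclude 2281
M(match) = 3268/5 = 653.600
M(non-match) = 3747/5 = 749.400
Difference = 749.400 − 653.600 = 95.800 ms

95.8 ms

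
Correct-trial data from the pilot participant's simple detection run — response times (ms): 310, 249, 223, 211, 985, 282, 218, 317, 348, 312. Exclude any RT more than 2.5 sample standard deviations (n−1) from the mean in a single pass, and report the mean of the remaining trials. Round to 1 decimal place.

274.4 ms

n = 10, ΣRT = 3455, M = 345.500
Σ(x−M)² = 474858.50; s = √(474858.50/9) = 229.700
Cutoffs: 345.500 ± 2.5·229.700 → [-228.7, 919.7]
Outside: 985 → excluded.
Retained (n=9): Σ = 2470, mean = 2470/9 = 274.444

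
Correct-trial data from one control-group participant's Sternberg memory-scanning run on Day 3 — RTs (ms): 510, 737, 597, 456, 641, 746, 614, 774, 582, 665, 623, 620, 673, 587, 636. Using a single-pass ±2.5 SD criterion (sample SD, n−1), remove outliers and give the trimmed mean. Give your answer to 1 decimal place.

630.7 ms

n = 15, ΣRT = 9461, M = 630.733
Σ(x−M)² = 99186.93; s = √(99186.93/14) = 84.171
Cutoffs: 630.733 ± 2.5·84.171 → [420.3, 841.2]
No RTs fall outside the cutoffs; all 15 retained. Mean = 9461/15 = 630.733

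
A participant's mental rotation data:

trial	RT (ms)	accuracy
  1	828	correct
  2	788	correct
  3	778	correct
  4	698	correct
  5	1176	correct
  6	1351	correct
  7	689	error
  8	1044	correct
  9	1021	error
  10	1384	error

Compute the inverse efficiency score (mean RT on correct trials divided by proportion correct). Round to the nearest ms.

Correct trials (n=7): 828, 788, 778, 698, 1176, 1351, 1044
Mean correct RT = 6663/7 = 951.8571 ms
Proportion correct = 7/10
IES = 951.8571 / (7/10) = 1359.796 ms

1360 ms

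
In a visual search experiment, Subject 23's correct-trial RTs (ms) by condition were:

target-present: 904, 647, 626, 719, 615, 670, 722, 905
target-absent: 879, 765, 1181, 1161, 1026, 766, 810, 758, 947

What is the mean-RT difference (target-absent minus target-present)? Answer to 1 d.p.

M(target-present) = 5808/8 = 726.000
M(target-absent) = 8293/9 = 921.444
Difference = 921.444 − 726.000 = 195.444 ms

195.4 ms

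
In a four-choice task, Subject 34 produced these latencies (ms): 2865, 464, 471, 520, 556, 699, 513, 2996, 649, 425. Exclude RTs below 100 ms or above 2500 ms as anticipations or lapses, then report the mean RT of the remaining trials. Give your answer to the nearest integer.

537 ms

Excluded: 2865, 2996
Retained (n=8): Σ = 4297
Mean = 4297/8 = 537.1250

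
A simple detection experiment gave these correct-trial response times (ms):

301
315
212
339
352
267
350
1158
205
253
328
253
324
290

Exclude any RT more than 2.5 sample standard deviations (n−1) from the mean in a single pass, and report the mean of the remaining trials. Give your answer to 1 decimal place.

291.5 ms

n = 14, ΣRT = 4947, M = 353.357
Σ(x−M)² = 726993.21; s = √(726993.21/13) = 236.480
Cutoffs: 353.357 ± 2.5·236.480 → [-237.8, 944.6]
Outside: 1158 → excluded.
Retained (n=13): Σ = 3789, mean = 3789/13 = 291.462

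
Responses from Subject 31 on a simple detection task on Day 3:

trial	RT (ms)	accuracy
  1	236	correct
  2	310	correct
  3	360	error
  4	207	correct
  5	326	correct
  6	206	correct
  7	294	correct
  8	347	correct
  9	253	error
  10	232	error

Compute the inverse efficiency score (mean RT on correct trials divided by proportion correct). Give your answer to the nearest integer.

393 ms

Correct trials (n=7): 236, 310, 207, 326, 206, 294, 347
Mean correct RT = 1926/7 = 275.1429 ms
Proportion correct = 7/10
IES = 275.1429 / (7/10) = 393.061 ms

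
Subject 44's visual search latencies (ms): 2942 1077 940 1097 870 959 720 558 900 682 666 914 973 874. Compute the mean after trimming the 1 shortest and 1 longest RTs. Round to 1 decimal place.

889.3 ms

Sorted: 558, 666, 682, 720, 870, 874, 900, 914, 940, 959, 973, 1077, 1097, 2942
Drop lowest 1 (558) and highest 1 (2942)
Remaining (n=12): Σ = 10672, mean = 10672/12 = 889.333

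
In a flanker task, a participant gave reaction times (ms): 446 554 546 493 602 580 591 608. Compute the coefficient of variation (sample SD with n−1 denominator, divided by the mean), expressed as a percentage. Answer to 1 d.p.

n = 8, Σ = 4420, M = 552.5000
Σ(x−M)² = 22696.000; s = √(22696.000/7) = 56.9411
CV = 56.9411 / 552.5000 = 0.10306 = 10.306%

10.3%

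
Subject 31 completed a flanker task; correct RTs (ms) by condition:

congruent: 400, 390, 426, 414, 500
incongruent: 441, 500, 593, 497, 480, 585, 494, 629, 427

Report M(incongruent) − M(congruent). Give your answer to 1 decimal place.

90.2 ms

M(congruent) = 2130/5 = 426.000
M(incongruent) = 4646/9 = 516.222
Difference = 516.222 − 426.000 = 90.222 ms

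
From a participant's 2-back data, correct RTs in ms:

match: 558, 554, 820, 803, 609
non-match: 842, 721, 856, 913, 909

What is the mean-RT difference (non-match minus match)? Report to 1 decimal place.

179.4 ms

M(match) = 3344/5 = 668.800
M(non-match) = 4241/5 = 848.200
Difference = 848.200 − 668.800 = 179.400 ms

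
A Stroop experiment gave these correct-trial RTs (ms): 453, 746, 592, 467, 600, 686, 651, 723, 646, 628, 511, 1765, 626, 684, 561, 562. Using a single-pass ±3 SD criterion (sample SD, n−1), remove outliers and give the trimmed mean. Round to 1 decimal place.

n = 16, ΣRT = 10901, M = 681.312
Σ(x−M)² = 1358759.44; s = √(1358759.44/15) = 300.972
Cutoffs: 681.312 ± 3·300.972 → [-221.6, 1584.2]
Outside: 1765 → excluded.
Retained (n=15): Σ = 9136, mean = 9136/15 = 609.067

609.1 ms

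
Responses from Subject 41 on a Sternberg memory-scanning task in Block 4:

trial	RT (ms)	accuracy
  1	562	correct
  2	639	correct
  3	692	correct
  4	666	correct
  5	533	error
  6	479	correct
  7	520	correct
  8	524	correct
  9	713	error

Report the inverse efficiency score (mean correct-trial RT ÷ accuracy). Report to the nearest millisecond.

Correct trials (n=7): 562, 639, 692, 666, 479, 520, 524
Mean correct RT = 4082/7 = 583.1429 ms
Proportion correct = 7/9
IES = 583.1429 / (7/9) = 749.755 ms

750 ms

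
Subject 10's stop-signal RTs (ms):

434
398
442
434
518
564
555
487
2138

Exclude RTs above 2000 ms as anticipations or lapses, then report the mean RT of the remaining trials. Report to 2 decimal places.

Excluded: 2138
Retained (n=8): Σ = 3832
Mean = 3832/8 = 479.0000

479.00 ms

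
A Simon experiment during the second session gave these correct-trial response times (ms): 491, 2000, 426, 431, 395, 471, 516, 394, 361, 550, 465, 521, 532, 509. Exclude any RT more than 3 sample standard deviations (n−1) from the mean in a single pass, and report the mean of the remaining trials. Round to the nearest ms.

n = 14, ΣRT = 8062, M = 575.857
Σ(x−M)² = 2227707.71; s = √(2227707.71/13) = 413.959
Cutoffs: 575.857 ± 3·413.959 → [-666.0, 1817.7]
Outside: 2000 → excluded.
Retained (n=13): Σ = 6062, mean = 6062/13 = 466.308

466 ms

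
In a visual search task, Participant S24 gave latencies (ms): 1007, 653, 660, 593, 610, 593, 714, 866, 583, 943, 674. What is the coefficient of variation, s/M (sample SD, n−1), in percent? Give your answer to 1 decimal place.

n = 11, Σ = 7896, M = 717.8182
Σ(x−M)² = 226729.636; s = √(226729.636/10) = 150.5754
CV = 150.5754 / 717.8182 = 0.20977 = 20.977%

21.0%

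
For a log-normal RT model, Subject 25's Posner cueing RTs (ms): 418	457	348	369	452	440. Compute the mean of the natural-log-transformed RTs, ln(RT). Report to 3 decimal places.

6.021

ln(RT): 6.0355, 6.1247, 5.8522, 5.9108, 6.1137, 6.0868
Σ ln(RT) = 36.1236
Mean = 36.1236/6 = 6.02060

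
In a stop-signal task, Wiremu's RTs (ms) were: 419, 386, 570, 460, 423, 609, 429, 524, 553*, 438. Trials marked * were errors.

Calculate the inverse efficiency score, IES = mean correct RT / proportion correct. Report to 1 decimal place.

Correct trials (n=9): 419, 386, 570, 460, 423, 609, 429, 524, 438
Mean correct RT = 4258/9 = 473.1111 ms
Proportion correct = 9/10
IES = 473.1111 / (9/10) = 525.679 ms

525.7 ms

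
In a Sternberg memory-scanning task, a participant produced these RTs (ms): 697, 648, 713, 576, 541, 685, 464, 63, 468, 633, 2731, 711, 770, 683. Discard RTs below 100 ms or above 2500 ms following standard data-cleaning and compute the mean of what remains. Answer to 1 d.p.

Excluded: 63, 2731
Retained (n=12): Σ = 7589
Mean = 7589/12 = 632.4167

632.4 ms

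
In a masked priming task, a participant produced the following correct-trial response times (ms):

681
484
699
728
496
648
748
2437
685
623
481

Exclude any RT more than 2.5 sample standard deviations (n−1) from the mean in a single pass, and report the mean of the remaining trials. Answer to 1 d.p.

627.3 ms

n = 11, ΣRT = 8710, M = 791.818
Σ(x−M)² = 3072973.64; s = √(3072973.64/10) = 554.344
Cutoffs: 791.818 ± 2.5·554.344 → [-594.0, 2177.7]
Outside: 2437 → excluded.
Retained (n=10): Σ = 6273, mean = 6273/10 = 627.300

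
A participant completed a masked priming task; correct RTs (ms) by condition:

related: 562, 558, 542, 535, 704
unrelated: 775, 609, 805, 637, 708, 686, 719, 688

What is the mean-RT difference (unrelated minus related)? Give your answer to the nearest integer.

123 ms

M(related) = 2901/5 = 580.200
M(unrelated) = 5627/8 = 703.375
Difference = 703.375 − 580.200 = 123.175 ms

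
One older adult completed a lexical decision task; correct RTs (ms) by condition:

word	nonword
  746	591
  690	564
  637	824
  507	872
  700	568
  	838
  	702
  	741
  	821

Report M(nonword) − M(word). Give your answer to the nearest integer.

69 ms

M(word) = 3280/5 = 656.000
M(nonword) = 6521/9 = 724.556
Difference = 724.556 − 656.000 = 68.556 ms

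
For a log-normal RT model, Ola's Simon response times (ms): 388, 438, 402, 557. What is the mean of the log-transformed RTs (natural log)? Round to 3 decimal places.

ln(RT): 5.9610, 6.0822, 5.9965, 6.3226
Σ ln(RT) = 24.3622
Mean = 24.3622/4 = 6.09056

6.091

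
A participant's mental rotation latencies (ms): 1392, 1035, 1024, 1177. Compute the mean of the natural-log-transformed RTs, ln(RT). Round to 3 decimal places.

ln(RT): 7.2385, 6.9422, 6.9315, 7.0707
Σ ln(RT) = 28.1828
Mean = 28.1828/4 = 7.04571

7.046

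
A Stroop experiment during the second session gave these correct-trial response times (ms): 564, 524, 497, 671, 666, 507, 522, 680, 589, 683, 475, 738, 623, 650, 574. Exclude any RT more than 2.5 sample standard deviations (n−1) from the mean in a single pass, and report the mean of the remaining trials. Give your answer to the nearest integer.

598 ms

n = 15, ΣRT = 8963, M = 597.533
Σ(x−M)² = 93503.73; s = √(93503.73/14) = 81.724
Cutoffs: 597.533 ± 2.5·81.724 → [393.2, 801.8]
No RTs fall outside the cutoffs; all 15 retained. Mean = 8963/15 = 597.533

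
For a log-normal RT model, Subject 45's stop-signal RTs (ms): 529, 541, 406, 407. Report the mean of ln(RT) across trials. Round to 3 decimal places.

6.145

ln(RT): 6.2710, 6.2934, 6.0064, 6.0088
Σ ln(RT) = 24.5796
Mean = 24.5796/4 = 6.14489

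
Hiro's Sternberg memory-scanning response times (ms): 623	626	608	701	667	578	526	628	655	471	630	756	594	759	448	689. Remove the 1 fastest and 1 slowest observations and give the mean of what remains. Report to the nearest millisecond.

625 ms

Sorted: 448, 471, 526, 578, 594, 608, 623, 626, 628, 630, 655, 667, 689, 701, 756, 759
Drop lowest 1 (448) and highest 1 (759)
Remaining (n=14): Σ = 8752, mean = 8752/14 = 625.143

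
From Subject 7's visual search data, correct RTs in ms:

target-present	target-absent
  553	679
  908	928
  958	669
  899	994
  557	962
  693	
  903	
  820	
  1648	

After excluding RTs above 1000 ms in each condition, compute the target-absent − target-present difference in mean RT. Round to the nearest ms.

target-present: exclude 1648
M(target-present) = 6291/8 = 786.375
M(target-absent) = 4232/5 = 846.400
Difference = 846.400 − 786.375 = 60.025 ms

60 ms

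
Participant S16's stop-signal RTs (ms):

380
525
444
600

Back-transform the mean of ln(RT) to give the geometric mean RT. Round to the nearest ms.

480 ms

ln(RT): 5.9402, 6.2634, 6.0958, 6.3969
Mean ln(RT) = 24.6963/4 = 6.17408
Geometric mean = exp(6.17408) = 480.14 ms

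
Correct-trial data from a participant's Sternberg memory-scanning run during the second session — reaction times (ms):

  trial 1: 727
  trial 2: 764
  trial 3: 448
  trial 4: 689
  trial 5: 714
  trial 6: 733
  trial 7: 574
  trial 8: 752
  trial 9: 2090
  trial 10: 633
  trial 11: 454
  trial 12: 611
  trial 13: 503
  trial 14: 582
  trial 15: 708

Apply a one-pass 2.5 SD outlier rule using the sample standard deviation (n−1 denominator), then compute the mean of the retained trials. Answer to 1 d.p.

n = 15, ΣRT = 10982, M = 732.133
Σ(x−M)² = 2130649.73; s = √(2130649.73/14) = 390.114
Cutoffs: 732.133 ± 2.5·390.114 → [-243.2, 1707.4]
Outside: 2090 → excluded.
Retained (n=14): Σ = 8892, mean = 8892/14 = 635.143

635.1 ms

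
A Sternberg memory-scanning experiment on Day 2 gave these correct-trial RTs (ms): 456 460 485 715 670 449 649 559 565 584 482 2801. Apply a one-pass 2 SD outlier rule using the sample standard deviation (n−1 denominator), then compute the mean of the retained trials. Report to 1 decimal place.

552.2 ms

n = 12, ΣRT = 8875, M = 739.583
Σ(x−M)² = 4724572.92; s = √(4724572.92/11) = 655.368
Cutoffs: 739.583 ± 2·655.368 → [-571.2, 2050.3]
Outside: 2801 → excluded.
Retained (n=11): Σ = 6074, mean = 6074/11 = 552.182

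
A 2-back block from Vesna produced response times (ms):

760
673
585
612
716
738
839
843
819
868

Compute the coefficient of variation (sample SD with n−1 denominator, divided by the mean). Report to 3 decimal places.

0.133

n = 10, Σ = 7453, M = 745.3000
Σ(x−M)² = 88632.100; s = √(88632.100/9) = 99.2371
CV = 99.2371 / 745.3000 = 0.13315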